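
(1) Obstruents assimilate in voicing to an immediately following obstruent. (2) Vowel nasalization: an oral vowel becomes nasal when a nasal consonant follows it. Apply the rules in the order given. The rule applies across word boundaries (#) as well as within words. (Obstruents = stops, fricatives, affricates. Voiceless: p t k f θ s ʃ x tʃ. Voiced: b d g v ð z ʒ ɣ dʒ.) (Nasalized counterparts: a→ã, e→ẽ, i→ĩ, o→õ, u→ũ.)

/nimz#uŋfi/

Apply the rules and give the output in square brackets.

[nĩmz#ũŋfi]

Rule 1: no segment meets the rule's conditions; no change.
After rule 1: nimz#uŋfi
Rule 2: /i/ before nasal /m/ → [ĩ]
Rule 2: /u/ before nasal /ŋ/ → [ũ]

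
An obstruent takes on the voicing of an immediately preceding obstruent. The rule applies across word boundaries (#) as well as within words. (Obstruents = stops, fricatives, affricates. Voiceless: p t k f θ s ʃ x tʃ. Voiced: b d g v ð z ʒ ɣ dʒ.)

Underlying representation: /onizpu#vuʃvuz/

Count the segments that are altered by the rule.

/p/ after /z/ (voiced) → [b]
/v/ after /ʃ/ (voiceless) → [f]
2 segments change.

2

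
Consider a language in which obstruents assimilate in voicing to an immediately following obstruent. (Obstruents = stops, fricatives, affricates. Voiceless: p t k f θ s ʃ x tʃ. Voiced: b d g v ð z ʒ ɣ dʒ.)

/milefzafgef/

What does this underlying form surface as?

/f/ before /z/ (voiced) → [v]
/f/ before /g/ (voiced) → [v]

[milevzavgef]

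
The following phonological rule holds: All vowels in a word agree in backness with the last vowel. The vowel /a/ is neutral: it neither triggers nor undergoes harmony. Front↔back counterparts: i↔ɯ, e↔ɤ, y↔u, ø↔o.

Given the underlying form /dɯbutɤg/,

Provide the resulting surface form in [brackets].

no segment meets the rule's conditions; no change.

[dɯbutɤg]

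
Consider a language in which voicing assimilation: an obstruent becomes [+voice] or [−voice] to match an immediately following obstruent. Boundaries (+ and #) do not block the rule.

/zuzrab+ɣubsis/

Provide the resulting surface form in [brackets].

/b/ before /s/ (voiceless) → [p]

[zuzrab+ɣupsis]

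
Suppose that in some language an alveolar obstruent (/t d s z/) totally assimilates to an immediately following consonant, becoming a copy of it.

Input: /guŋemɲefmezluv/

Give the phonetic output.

[guŋemɲefmelluv]

/z/ before /l/ → [l] (total assimilation)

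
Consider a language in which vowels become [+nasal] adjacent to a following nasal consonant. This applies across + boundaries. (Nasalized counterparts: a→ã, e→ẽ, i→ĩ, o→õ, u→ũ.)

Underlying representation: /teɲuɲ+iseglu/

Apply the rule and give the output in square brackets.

/e/ before nasal /ɲ/ → [ẽ]
/u/ before nasal /ɲ/ → [ũ]

[tẽɲũɲ+iseglu]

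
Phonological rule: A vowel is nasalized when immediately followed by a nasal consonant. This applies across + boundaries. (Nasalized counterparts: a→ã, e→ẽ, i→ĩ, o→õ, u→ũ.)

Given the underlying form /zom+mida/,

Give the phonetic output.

/o/ before nasal /m/ → [õ]

[zõm+mida]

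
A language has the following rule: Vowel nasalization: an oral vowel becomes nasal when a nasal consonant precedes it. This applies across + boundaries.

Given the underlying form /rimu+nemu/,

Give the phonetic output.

/u/ after nasal /m/ → [ũ]
/e/ after nasal /n/ → [ẽ]
/u/ after nasal /m/ → [ũ]

[rimũ+nẽmũ]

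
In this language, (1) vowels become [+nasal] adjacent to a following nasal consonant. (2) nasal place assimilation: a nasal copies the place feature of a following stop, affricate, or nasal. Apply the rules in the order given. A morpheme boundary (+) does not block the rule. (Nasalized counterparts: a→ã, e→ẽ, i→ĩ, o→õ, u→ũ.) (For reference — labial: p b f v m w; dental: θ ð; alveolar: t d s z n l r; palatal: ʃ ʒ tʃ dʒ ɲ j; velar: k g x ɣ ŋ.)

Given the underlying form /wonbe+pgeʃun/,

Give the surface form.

[wõmbe+pgeʃũn]

Rule 1: /o/ before nasal /n/ → [õ]
Rule 1: /u/ before nasal /n/ → [ũ]
After rule 1: wõnbe+pgeʃũn
Rule 2: /n/ before /b/ (labial) → [m]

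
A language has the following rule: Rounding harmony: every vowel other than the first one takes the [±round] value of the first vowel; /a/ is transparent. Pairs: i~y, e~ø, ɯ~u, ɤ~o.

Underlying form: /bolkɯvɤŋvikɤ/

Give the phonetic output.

/ɯ/ harmonizes with /o/ ([+round]) → [u]
/ɤ/ harmonizes with /o/ ([+round]) → [o]
/i/ harmonizes with /o/ ([+round]) → [y]
/ɤ/ harmonizes with /o/ ([+round]) → [o]

[bolkuvoŋvyko]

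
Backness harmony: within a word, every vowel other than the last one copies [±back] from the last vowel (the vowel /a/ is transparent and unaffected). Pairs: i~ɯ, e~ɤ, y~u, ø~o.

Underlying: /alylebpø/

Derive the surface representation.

no segment meets the rule's conditions; no change.

[alylebpø]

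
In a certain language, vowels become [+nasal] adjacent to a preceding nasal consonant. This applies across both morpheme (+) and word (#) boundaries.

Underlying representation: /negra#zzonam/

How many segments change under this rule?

2

/e/ after nasal /n/ → [ẽ]
/a/ after nasal /n/ → [ã]
2 segments change.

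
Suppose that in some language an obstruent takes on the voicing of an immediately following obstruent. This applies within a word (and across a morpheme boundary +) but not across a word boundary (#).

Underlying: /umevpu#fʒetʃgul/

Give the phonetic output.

[umefpu#vʒedʒgul]

/v/ before /p/ (voiceless) → [f]
/f/ before /ʒ/ (voiced) → [v]
/tʃ/ before /g/ (voiced) → [dʒ]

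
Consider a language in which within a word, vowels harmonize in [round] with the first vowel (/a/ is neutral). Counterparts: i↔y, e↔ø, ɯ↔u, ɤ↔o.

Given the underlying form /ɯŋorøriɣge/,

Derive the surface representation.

[ɯŋɤreriɣge]

/o/ harmonizes with /ɯ/ ([-round]) → [ɤ]
/ø/ harmonizes with /ɯ/ ([-round]) → [e]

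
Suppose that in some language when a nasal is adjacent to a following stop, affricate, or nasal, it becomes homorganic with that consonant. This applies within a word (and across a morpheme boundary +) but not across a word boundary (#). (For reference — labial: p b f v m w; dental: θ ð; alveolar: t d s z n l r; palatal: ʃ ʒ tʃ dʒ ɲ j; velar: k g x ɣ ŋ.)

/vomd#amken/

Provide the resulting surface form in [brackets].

/m/ before /d/ (alveolar) → [n]
/m/ before /k/ (velar) → [ŋ]

[vond#aŋken]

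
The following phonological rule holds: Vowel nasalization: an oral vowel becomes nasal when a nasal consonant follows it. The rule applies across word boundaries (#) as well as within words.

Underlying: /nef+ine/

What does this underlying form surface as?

[nef+ĩne]

/i/ before nasal /n/ → [ĩ]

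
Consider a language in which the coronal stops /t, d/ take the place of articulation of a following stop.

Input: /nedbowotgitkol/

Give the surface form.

/d/ before /b/ (labial) → [b]
/t/ before /g/ (velar) → [k]
/t/ before /k/ (velar) → [k]

[nebbowokgikkol]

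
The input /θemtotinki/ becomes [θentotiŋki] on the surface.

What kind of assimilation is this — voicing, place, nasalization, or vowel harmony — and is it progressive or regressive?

place assimilation, regressive

/m/→[n] /n/→[ŋ].
Each target copies a feature from the following segment, so the direction is regressive.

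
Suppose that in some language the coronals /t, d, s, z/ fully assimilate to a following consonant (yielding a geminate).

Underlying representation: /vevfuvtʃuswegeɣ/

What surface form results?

[vevfuvtʃuwwegeɣ]

/s/ before /w/ → [w] (total assimilation)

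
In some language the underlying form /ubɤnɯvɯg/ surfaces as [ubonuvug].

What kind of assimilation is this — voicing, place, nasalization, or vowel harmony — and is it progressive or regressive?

/ɤ/→[o] /ɯ/→[u] /ɯ/→[u].
Vowels agree with the first vowel, so the harmony is progressive.

vowel harmony, progressive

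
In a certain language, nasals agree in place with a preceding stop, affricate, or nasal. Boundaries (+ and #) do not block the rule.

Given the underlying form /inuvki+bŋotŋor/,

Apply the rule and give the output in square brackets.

[inuvki+bmotnor]

/ŋ/ after /b/ (labial) → [m]
/ŋ/ after /t/ (alveolar) → [n]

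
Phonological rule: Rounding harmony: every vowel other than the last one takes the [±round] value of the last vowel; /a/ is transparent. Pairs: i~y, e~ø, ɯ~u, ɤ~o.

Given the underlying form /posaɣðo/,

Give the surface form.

[posaɣðo]

no segment meets the rule's conditions; no change.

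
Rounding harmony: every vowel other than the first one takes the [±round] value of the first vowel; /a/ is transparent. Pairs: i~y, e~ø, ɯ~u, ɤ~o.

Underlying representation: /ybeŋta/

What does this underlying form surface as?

[ybøŋta]

/e/ harmonizes with /y/ ([+round]) → [ø]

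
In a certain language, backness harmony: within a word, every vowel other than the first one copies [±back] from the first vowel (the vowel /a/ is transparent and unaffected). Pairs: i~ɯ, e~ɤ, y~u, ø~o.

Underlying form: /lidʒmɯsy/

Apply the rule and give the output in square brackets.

/ɯ/ harmonizes with /i/ ([-back]) → [i]

[lidʒmisy]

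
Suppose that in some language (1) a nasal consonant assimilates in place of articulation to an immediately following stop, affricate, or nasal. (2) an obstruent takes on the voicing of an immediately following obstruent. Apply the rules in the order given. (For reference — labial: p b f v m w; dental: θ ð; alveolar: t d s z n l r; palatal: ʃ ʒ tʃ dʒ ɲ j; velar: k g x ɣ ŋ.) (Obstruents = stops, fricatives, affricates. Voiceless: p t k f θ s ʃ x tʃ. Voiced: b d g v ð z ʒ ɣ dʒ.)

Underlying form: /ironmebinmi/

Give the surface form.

Rule 1: /n/ before /m/ (labial) → [m]
Rule 1: /n/ before /m/ (labial) → [m]
After rule 1: irommebimmi
Rule 2: no segment meets the rule's conditions; no change.

[irommebimmi]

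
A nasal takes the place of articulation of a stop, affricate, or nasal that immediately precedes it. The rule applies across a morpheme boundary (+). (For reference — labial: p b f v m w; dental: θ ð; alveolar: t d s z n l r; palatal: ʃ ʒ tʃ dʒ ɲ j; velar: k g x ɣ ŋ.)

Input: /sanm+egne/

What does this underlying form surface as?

/m/ after /n/ (alveolar) → [n]
/n/ after /g/ (velar) → [ŋ]

[sann+egŋe]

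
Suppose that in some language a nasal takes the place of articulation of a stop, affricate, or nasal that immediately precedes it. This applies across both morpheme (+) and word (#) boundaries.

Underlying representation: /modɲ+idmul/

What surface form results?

[modn+idnul]

/ɲ/ after /d/ (alveolar) → [n]
/m/ after /d/ (alveolar) → [n]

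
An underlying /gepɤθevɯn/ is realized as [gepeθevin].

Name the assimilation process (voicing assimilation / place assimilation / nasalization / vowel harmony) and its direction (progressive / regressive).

/ɤ/→[e] /ɯ/→[i].
Vowels agree with the first vowel, so the harmony is progressive.

vowel harmony, progressive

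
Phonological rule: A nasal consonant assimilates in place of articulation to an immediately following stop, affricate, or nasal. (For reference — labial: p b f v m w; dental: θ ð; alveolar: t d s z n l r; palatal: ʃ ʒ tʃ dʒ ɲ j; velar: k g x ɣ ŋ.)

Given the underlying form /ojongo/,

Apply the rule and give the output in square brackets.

[ojoŋgo]

/n/ before /g/ (velar) → [ŋ]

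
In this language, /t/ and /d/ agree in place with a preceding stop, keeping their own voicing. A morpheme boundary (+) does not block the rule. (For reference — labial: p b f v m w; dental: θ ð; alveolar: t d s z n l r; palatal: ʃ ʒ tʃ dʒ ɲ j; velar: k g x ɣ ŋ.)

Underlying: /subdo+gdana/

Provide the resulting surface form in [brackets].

[subbo+ggana]

/d/ after /b/ (labial) → [b]
/d/ after /g/ (velar) → [g]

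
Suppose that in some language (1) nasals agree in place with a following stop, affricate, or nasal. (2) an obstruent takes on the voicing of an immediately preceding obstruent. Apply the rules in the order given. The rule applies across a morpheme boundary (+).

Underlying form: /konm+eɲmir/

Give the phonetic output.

Rule 1: /n/ before /m/ (labial) → [m]
Rule 1: /ɲ/ before /m/ (labial) → [m]
After rule 1: komm+emmir
Rule 2: no segment meets the rule's conditions; no change.

[komm+emmir]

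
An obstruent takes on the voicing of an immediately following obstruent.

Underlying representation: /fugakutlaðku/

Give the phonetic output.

/ð/ before /k/ (voiceless) → [θ]

[fugakutlaθku]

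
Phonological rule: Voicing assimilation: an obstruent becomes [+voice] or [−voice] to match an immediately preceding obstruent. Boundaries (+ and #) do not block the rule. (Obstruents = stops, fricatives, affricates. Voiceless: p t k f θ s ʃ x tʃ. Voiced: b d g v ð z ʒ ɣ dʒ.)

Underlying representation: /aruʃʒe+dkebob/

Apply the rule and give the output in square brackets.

/ʒ/ after /ʃ/ (voiceless) → [ʃ]
/k/ after /d/ (voiced) → [g]

[aruʃʃe+dgebob]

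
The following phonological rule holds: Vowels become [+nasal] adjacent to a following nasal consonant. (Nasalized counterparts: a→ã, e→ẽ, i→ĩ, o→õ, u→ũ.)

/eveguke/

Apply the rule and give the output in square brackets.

[eveguke]

no segment meets the rule's conditions; no change.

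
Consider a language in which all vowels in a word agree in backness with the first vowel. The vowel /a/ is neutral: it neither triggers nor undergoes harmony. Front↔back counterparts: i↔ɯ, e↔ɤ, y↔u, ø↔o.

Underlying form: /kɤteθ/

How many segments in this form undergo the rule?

/e/ harmonizes with /ɤ/ ([+back]) → [ɤ]
1 segment changes.

1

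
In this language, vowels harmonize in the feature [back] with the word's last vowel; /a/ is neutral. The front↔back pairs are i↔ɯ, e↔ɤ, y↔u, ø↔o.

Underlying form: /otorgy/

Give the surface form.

[øtørgy]

/o/ harmonizes with /y/ ([-back]) → [ø]
/o/ harmonizes with /y/ ([-back]) → [ø]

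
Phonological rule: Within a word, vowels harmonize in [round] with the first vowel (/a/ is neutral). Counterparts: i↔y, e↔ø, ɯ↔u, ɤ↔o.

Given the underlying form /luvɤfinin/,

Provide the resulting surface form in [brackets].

[luvofynyn]

/ɤ/ harmonizes with /u/ ([+round]) → [o]
/i/ harmonizes with /u/ ([+round]) → [y]
/i/ harmonizes with /u/ ([+round]) → [y]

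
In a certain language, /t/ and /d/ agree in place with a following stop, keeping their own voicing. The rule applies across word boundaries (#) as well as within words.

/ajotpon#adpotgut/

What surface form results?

/t/ before /p/ (labial) → [p]
/d/ before /p/ (labial) → [b]
/t/ before /g/ (velar) → [k]

[ajoppon#abpokgut]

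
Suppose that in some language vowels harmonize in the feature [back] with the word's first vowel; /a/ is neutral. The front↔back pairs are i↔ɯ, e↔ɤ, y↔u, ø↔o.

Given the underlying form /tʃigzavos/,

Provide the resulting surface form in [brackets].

/o/ harmonizes with /i/ ([-back]) → [ø]

[tʃigzavøs]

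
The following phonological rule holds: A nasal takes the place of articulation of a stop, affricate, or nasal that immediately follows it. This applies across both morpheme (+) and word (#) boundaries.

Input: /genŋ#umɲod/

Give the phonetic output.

/n/ before /ŋ/ (velar) → [ŋ]
/m/ before /ɲ/ (palatal) → [ɲ]

[geŋŋ#uɲɲod]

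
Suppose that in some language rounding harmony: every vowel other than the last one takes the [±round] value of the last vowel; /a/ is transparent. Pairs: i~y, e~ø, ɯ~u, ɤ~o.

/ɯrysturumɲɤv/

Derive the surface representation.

[ɯristɯrɯmɲɤv]

/y/ harmonizes with /ɤ/ ([-round]) → [i]
/u/ harmonizes with /ɤ/ ([-round]) → [ɯ]
/u/ harmonizes with /ɤ/ ([-round]) → [ɯ]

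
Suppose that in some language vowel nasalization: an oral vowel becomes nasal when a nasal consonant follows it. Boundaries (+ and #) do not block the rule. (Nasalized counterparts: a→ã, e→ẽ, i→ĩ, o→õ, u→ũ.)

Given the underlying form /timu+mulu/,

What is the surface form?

[tĩmũ+mulu]

/i/ before nasal /m/ → [ĩ]
/u/ before nasal /m/ → [ũ]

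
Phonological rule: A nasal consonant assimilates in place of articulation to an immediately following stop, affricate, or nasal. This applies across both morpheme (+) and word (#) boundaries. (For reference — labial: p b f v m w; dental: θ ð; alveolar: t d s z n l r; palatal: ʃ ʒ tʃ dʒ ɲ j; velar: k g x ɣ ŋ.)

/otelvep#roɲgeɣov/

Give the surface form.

[otelvep#roŋgeɣov]

/ɲ/ before /g/ (velar) → [ŋ]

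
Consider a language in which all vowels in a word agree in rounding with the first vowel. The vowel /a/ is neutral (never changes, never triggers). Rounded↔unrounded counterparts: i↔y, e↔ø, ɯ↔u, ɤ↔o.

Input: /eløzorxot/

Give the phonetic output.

[elezɤrxɤt]

/ø/ harmonizes with /e/ ([-round]) → [e]
/o/ harmonizes with /e/ ([-round]) → [ɤ]
/o/ harmonizes with /e/ ([-round]) → [ɤ]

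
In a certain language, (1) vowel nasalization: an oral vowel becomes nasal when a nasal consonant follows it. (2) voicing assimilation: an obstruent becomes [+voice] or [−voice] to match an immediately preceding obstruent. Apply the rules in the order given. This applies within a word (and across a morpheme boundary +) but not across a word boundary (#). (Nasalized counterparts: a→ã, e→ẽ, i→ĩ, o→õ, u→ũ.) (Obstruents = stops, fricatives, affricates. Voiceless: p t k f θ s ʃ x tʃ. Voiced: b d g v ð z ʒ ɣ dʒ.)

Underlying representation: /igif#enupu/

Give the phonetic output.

[igif#ẽnupu]

Rule 1: /e/ before nasal /n/ → [ẽ]
After rule 1: igif#ẽnupu
Rule 2: no segment meets the rule's conditions; no change.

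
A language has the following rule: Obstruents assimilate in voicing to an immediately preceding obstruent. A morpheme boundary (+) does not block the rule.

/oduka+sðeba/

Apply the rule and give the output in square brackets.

/ð/ after /s/ (voiceless) → [θ]

[oduka+sθeba]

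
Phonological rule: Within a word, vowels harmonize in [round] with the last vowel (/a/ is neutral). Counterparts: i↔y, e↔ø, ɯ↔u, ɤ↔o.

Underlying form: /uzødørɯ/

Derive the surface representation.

[ɯzederɯ]

/u/ harmonizes with /ɯ/ ([-round]) → [ɯ]
/ø/ harmonizes with /ɯ/ ([-round]) → [e]
/ø/ harmonizes with /ɯ/ ([-round]) → [e]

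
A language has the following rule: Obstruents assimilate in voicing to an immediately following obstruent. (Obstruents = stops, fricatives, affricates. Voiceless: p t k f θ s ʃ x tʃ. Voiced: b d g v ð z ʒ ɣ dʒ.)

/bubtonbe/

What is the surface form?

[buptonbe]

/b/ before /t/ (voiceless) → [p]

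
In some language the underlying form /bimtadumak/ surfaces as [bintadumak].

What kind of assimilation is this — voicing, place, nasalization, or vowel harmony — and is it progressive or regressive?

place assimilation, regressive

/m/→[n].
Each target copies a feature from the following segment, so the direction is regressive.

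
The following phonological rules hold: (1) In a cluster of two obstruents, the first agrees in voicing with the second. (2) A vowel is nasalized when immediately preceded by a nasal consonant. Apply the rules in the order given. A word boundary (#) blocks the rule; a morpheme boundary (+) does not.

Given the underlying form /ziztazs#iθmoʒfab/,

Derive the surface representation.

Rule 1: /z/ before /t/ (voiceless) → [s]
Rule 1: /z/ before /s/ (voiceless) → [s]
Rule 1: /ʒ/ before /f/ (voiceless) → [ʃ]
After rule 1: zistass#iθmoʃfab
Rule 2: /o/ after nasal /m/ → [õ]

[zistass#iθmõʃfab]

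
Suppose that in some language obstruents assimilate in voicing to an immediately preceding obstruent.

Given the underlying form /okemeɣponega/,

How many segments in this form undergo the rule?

/p/ after /ɣ/ (voiced) → [b]
1 segment changes.

1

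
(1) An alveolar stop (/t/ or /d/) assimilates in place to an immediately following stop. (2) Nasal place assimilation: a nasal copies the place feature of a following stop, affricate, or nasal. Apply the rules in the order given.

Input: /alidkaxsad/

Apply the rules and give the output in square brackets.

[aligkaxsad]

Rule 1: /d/ before /k/ (velar) → [g]
After rule 1: aligkaxsad
Rule 2: no segment meets the rule's conditions; no change.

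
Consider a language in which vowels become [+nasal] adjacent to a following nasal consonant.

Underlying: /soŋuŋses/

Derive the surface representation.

/o/ before nasal /ŋ/ → [õ]
/u/ before nasal /ŋ/ → [ũ]

[sõŋũŋses]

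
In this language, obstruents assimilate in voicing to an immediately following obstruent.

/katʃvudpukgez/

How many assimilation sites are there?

/tʃ/ before /v/ (voiced) → [dʒ]
/d/ before /p/ (voiceless) → [t]
/k/ before /g/ (voiced) → [g]
3 segments change.

3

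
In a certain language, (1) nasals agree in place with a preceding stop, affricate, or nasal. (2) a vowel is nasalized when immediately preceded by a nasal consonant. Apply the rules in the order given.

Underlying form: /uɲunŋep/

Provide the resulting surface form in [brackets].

Rule 1: /ŋ/ after /n/ (alveolar) → [n]
After rule 1: uɲunnep
Rule 2: /u/ after nasal /ɲ/ → [ũ]
Rule 2: /e/ after nasal /n/ → [ẽ]

[uɲũnnẽp]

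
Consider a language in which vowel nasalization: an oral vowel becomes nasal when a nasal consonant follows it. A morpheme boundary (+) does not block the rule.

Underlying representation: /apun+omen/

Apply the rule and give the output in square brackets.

[apũn+õmẽn]

/u/ before nasal /n/ → [ũ]
/o/ before nasal /m/ → [õ]
/e/ before nasal /n/ → [ẽ]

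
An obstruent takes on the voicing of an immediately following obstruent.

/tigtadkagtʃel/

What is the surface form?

[tiktatkaktʃel]

/g/ before /t/ (voiceless) → [k]
/d/ before /k/ (voiceless) → [t]
/g/ before /tʃ/ (voiceless) → [k]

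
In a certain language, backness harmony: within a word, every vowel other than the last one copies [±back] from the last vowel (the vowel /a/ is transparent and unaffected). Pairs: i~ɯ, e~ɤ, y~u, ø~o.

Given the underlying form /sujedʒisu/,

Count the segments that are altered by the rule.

/e/ harmonizes with /u/ ([+back]) → [ɤ]
/i/ harmonizes with /u/ ([+back]) → [ɯ]
2 segments change.

2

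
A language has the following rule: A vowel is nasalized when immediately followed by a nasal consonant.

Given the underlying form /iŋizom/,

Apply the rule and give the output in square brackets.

[ĩŋizõm]

/i/ before nasal /ŋ/ → [ĩ]
/o/ before nasal /m/ → [õ]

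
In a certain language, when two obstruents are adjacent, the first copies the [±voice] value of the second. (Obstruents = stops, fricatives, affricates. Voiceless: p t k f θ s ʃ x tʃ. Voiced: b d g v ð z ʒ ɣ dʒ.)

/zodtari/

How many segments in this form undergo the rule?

/d/ before /t/ (voiceless) → [t]
1 segment changes.

1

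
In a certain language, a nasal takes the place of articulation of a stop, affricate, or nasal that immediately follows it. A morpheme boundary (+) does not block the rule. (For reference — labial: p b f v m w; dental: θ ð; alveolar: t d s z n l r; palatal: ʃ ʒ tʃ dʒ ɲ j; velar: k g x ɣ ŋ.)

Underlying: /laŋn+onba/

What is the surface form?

[lann+omba]

/ŋ/ before /n/ (alveolar) → [n]
/n/ before /b/ (labial) → [m]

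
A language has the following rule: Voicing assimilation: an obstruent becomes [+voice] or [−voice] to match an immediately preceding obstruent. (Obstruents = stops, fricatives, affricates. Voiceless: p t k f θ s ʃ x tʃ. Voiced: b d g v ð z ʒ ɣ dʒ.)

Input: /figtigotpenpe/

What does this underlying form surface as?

/t/ after /g/ (voiced) → [d]

[figdigotpenpe]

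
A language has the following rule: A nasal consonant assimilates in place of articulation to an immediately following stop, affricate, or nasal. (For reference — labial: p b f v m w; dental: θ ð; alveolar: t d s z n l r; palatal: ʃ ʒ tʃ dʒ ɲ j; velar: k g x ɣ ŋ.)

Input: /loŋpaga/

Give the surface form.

[lompaga]

/ŋ/ before /p/ (labial) → [m]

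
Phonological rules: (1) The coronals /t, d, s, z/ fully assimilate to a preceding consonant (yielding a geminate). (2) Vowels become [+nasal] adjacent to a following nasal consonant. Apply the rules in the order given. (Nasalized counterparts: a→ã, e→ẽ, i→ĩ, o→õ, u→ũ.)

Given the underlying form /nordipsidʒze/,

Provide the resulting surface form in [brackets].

Rule 1: /d/ after /r/ → [r] (total assimilation)
Rule 1: /s/ after /p/ → [p] (total assimilation)
Rule 1: /z/ after /dʒ/ → [dʒ] (total assimilation)
After rule 1: norrippidʒdʒe
Rule 2: no segment meets the rule's conditions; no change.

[norrippidʒdʒe]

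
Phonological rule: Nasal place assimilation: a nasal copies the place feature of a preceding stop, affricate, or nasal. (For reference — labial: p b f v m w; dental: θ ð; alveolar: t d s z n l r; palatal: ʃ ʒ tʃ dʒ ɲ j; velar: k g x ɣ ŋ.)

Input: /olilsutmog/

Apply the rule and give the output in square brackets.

/m/ after /t/ (alveolar) → [n]

[olilsutnog]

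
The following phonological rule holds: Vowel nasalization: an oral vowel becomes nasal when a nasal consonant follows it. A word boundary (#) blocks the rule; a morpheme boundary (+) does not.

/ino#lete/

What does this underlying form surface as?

[ĩno#lete]

/i/ before nasal /n/ → [ĩ]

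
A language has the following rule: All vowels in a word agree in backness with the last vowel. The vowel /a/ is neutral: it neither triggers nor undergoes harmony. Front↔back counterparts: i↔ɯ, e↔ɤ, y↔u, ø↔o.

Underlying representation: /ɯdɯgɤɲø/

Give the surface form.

[idigeɲø]

/ɯ/ harmonizes with /ø/ ([-back]) → [i]
/ɯ/ harmonizes with /ø/ ([-back]) → [i]
/ɤ/ harmonizes with /ø/ ([-back]) → [e]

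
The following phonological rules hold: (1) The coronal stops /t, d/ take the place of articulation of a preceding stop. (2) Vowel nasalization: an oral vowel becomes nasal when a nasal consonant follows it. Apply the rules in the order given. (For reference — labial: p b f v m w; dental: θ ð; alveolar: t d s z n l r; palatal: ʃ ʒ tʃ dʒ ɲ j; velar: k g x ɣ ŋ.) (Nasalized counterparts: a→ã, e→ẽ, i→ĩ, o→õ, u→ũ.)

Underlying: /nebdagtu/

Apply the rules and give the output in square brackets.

[nebbagku]

Rule 1: /d/ after /b/ (labial) → [b]
Rule 1: /t/ after /g/ (velar) → [k]
After rule 1: nebbagku
Rule 2: no segment meets the rule's conditions; no change.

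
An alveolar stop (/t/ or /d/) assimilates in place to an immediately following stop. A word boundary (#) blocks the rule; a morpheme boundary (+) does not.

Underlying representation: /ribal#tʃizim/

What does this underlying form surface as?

no segment meets the rule's conditions; no change.

[ribal#tʃizim]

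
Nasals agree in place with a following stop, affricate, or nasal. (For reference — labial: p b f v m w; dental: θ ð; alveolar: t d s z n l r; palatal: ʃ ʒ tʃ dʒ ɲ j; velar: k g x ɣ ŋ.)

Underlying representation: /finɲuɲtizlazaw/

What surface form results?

/n/ before /ɲ/ (palatal) → [ɲ]
/ɲ/ before /t/ (alveolar) → [n]

[fiɲɲuntizlazaw]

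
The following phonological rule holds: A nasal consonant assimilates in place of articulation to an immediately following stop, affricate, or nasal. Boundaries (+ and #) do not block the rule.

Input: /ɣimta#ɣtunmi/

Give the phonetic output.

/m/ before /t/ (alveolar) → [n]
/n/ before /m/ (labial) → [m]

[ɣinta#ɣtummi]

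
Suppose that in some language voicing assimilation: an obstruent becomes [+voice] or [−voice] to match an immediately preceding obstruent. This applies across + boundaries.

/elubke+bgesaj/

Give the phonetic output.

/k/ after /b/ (voiced) → [g]

[elubge+bgesaj]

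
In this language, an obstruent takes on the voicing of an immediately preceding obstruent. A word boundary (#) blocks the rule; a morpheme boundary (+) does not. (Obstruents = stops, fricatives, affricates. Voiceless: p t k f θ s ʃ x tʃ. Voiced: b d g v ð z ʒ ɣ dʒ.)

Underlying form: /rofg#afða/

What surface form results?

[rofk#afθa]

/g/ after /f/ (voiceless) → [k]
/ð/ after /f/ (voiceless) → [θ]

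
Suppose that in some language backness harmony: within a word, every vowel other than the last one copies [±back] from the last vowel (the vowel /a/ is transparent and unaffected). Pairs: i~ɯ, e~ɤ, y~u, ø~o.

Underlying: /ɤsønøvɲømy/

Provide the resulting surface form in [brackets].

/ɤ/ harmonizes with /y/ ([-back]) → [e]

[esønøvɲømy]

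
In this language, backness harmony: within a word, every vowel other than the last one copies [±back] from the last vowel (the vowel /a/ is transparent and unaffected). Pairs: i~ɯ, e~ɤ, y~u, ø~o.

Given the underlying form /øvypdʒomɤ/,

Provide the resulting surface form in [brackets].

[ovupdʒomɤ]

/ø/ harmonizes with /ɤ/ ([+back]) → [o]
/y/ harmonizes with /ɤ/ ([+back]) → [u]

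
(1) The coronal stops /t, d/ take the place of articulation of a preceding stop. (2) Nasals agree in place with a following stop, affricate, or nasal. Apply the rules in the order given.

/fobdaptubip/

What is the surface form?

[fobbappubip]

Rule 1: /d/ after /b/ (labial) → [b]
Rule 1: /t/ after /p/ (labial) → [p]
After rule 1: fobbappubip
Rule 2: no segment meets the rule's conditions; no change.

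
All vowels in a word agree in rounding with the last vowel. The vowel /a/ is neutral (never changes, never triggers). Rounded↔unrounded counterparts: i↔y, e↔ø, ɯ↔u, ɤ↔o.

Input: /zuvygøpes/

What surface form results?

/u/ harmonizes with /e/ ([-round]) → [ɯ]
/y/ harmonizes with /e/ ([-round]) → [i]
/ø/ harmonizes with /e/ ([-round]) → [e]

[zɯvigepes]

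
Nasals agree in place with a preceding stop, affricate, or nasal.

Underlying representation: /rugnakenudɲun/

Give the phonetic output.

[rugŋakenudnun]

/n/ after /g/ (velar) → [ŋ]
/ɲ/ after /d/ (alveolar) → [n]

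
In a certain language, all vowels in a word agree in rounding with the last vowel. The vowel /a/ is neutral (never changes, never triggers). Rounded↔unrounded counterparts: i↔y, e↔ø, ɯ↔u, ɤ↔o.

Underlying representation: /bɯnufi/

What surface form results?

[bɯnɯfi]

/u/ harmonizes with /i/ ([-round]) → [ɯ]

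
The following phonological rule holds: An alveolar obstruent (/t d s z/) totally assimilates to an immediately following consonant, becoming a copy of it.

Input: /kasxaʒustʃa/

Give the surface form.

[kaxxaʒutʃtʃa]

/s/ before /x/ → [x] (total assimilation)
/s/ before /tʃ/ → [tʃ] (total assimilation)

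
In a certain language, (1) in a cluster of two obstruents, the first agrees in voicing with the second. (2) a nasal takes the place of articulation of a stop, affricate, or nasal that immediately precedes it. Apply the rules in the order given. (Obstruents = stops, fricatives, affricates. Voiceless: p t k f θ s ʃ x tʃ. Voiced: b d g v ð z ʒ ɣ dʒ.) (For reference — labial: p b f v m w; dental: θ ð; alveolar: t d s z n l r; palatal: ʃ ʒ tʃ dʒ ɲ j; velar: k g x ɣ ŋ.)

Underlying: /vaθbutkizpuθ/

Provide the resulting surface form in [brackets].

[vaðbutkispuθ]

Rule 1: /θ/ before /b/ (voiced) → [ð]
Rule 1: /z/ before /p/ (voiceless) → [s]
After rule 1: vaðbutkispuθ
Rule 2: no segment meets the rule's conditions; no change.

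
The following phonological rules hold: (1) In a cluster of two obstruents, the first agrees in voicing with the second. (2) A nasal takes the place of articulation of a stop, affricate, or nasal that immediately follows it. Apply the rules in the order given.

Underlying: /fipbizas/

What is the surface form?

Rule 1: /p/ before /b/ (voiced) → [b]
After rule 1: fibbizas
Rule 2: no segment meets the rule's conditions; no change.

[fibbizas]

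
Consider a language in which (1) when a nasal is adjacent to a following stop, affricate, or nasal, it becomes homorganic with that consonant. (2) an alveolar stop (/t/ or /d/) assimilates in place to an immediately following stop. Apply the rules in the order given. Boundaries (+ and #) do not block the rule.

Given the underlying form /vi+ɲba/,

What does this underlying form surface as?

Rule 1: /ɲ/ before /b/ (labial) → [m]
After rule 1: vi+mba
Rule 2: no segment meets the rule's conditions; no change.

[vi+mba]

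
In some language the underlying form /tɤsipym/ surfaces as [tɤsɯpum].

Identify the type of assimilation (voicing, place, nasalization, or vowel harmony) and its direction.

vowel harmony, progressive

/i/→[ɯ] /y/→[u].
Vowels agree with the first vowel, so the harmony is progressive.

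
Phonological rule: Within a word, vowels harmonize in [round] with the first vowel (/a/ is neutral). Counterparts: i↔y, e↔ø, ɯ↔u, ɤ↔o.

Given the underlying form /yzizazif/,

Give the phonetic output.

[yzyzazyf]

/i/ harmonizes with /y/ ([+round]) → [y]
/i/ harmonizes with /y/ ([+round]) → [y]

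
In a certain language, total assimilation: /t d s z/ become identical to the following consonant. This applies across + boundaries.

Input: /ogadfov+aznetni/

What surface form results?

[ogaffov+annenni]

/d/ before /f/ → [f] (total assimilation)
/z/ before /n/ → [n] (total assimilation)
/t/ before /n/ → [n] (total assimilation)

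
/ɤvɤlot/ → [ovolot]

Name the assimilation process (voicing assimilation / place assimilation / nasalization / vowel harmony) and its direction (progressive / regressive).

vowel harmony, regressive

/ɤ/→[o] /ɤ/→[o].
Vowels agree with the last vowel, so the harmony is regressive.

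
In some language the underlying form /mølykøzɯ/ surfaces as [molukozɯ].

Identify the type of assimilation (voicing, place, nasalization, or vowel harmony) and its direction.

vowel harmony, regressive

/ø/→[o] /y/→[u] /ø/→[o].
Vowels agree with the last vowel, so the harmony is regressive.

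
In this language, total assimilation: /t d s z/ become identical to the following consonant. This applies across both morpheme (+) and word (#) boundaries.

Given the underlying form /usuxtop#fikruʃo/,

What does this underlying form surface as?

no segment meets the rule's conditions; no change.

[usuxtop#fikruʃo]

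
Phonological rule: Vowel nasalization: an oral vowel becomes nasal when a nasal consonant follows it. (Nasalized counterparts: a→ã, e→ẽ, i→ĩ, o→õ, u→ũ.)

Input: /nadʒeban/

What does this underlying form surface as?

/a/ before nasal /n/ → [ã]

[nadʒebãn]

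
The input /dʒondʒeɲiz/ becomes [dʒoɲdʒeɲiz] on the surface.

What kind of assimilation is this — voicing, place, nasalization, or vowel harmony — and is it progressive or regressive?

place assimilation, regressive

/n/→[ɲ].
Each target copies a feature from the following segment, so the direction is regressive.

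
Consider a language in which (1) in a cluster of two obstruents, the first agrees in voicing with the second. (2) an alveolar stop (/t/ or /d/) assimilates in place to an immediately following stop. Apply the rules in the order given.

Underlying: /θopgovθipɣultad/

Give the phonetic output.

[θobgofθibɣultad]

Rule 1: /p/ before /g/ (voiced) → [b]
Rule 1: /v/ before /θ/ (voiceless) → [f]
Rule 1: /p/ before /ɣ/ (voiced) → [b]
After rule 1: θobgofθibɣultad
Rule 2: no segment meets the rule's conditions; no change.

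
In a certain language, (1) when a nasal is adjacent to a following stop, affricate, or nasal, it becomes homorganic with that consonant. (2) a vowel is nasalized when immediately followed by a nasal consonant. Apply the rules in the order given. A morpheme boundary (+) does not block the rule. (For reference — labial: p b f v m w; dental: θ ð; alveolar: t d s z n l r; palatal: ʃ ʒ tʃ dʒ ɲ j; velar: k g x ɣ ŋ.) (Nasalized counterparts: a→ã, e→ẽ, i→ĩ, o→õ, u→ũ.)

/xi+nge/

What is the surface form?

[xĩ+ŋge]

Rule 1: /n/ before /g/ (velar) → [ŋ]
After rule 1: xi+ŋge
Rule 2: /i/ before nasal /ŋ/ → [ĩ]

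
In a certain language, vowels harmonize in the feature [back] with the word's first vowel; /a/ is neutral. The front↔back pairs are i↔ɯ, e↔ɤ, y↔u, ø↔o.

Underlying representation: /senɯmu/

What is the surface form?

[senimy]

/ɯ/ harmonizes with /e/ ([-back]) → [i]
/u/ harmonizes with /e/ ([-back]) → [y]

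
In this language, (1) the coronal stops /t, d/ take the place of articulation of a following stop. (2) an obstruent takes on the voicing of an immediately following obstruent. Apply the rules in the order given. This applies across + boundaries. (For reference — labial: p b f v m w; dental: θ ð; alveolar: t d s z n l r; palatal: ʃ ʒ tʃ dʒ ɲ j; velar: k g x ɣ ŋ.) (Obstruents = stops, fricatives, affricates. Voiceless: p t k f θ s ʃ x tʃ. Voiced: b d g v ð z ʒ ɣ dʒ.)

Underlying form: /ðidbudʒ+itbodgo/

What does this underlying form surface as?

[ðibbudʒ+ibboggo]

Rule 1: /d/ before /b/ (labial) → [b]
Rule 1: /t/ before /b/ (labial) → [p]
Rule 1: /d/ before /g/ (velar) → [g]
After rule 1: ðibbudʒ+ipboggo
Rule 2: /p/ before /b/ (voiced) → [b]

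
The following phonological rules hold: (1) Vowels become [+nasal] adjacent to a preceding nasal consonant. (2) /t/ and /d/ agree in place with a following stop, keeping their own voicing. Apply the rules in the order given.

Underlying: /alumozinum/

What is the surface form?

[alumõzinũm]

Rule 1: /o/ after nasal /m/ → [õ]
Rule 1: /u/ after nasal /n/ → [ũ]
After rule 1: alumõzinũm
Rule 2: no segment meets the rule's conditions; no change.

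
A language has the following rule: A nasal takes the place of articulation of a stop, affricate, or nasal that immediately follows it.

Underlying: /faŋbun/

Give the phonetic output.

/ŋ/ before /b/ (labial) → [m]

[fambun]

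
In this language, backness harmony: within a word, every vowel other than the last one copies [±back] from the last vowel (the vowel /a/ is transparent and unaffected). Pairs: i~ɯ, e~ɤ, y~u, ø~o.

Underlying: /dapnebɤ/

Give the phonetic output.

/e/ harmonizes with /ɤ/ ([+back]) → [ɤ]

[dapnɤbɤ]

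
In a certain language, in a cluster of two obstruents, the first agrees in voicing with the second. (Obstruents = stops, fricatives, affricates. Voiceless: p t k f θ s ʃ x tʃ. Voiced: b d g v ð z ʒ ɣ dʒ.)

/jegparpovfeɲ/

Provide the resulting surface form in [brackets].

/g/ before /p/ (voiceless) → [k]
/v/ before /f/ (voiceless) → [f]

[jekparpoffeɲ]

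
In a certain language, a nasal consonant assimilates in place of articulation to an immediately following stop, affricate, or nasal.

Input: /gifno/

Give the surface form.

no segment meets the rule's conditions; no change.

[gifno]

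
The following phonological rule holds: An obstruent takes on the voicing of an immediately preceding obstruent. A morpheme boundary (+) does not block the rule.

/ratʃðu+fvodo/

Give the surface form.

/ð/ after /tʃ/ (voiceless) → [θ]
/v/ after /f/ (voiceless) → [f]

[ratʃθu+ffodo]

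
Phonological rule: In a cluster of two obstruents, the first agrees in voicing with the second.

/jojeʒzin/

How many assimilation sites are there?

0

No segment meets the rule's conditions.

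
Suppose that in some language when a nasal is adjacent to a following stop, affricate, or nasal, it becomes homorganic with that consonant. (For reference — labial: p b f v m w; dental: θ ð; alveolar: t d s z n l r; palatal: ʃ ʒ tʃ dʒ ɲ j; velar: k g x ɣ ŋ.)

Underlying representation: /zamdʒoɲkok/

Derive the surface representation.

/m/ before /dʒ/ (palatal) → [ɲ]
/ɲ/ before /k/ (velar) → [ŋ]

[zaɲdʒoŋkok]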